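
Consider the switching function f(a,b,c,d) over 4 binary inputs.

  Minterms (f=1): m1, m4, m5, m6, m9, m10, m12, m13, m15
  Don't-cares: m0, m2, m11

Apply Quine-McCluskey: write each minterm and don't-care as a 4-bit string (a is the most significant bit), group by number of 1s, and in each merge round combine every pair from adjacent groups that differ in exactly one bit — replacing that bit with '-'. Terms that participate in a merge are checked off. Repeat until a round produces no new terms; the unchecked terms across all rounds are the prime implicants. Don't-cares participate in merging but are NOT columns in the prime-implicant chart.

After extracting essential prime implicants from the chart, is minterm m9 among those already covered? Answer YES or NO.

[col 0] 0000*, 0001*, 0010*, 0100*, 0101*, 0110*, 1001*, 1010*, 1011*, 1100*, 1101*, 1111*
[col 1] -001*, -010, -100*, -101*, 0-00*, 0-01*, 0-10*, 00-0*, 000-*, 01-0*, 010-*, 1-01*, 1-11*, 10-1*, 101-, 11-1*, 110-*
[col 2] --01, -10-, 0--0, 0-0-, 1--1
Prime implicants: --01, -010, -10-, 0--0, 0-0-, 1--1, 101-
PI chart (minterm → PIs covering it):
  1 | --01,0-0-
  4 | -10-,0--0,0-0-
  5 | --01,-10-,0-0-
  6 | 0--0  (sole → essential)
  9 | --01,1--1
  10 | -010,101-
  12 | -10-  (sole → essential)
  13 | --01,-10-,1--1
  15 | 1--1  (sole → essential)
Essential prime implicants: -10-, 0--0, 1--1

YES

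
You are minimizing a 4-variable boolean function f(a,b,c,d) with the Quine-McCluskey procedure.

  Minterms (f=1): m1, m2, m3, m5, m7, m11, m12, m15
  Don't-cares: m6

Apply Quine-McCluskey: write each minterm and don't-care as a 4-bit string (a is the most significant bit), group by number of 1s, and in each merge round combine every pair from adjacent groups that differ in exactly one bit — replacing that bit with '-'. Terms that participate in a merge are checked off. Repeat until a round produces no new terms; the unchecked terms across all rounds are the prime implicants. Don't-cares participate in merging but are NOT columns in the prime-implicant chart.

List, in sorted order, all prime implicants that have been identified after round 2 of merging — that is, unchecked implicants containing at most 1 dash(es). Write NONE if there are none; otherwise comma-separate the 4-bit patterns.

[col 0] 0001*, 0010*, 0011*, 0101*, 0110*, 0111*, 1011*, 1100, 1111*
[col 1] -011*, -111*, 0-01*, 0-10*, 0-11*, 00-1*, 001-*, 01-1*, 011-*, 1-11*
[col 2] --11, 0--1, 0-1-
Prime implicants: --11, 0--1, 0-1-, 1100

1100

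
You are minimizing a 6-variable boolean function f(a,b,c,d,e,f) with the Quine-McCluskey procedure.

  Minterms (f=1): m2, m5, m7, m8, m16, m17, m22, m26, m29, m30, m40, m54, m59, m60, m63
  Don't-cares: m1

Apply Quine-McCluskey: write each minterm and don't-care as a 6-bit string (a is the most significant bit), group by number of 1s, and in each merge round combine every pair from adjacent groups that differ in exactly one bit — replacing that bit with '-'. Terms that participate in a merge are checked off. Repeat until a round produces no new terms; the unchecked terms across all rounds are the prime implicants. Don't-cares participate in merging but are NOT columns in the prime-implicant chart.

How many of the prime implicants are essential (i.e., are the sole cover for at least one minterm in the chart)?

size-2^0 implicants → 000001(✓)  000010  000101(✓)  000111(✓)  001000(✓)  010000(✓)  010001(✓)  010110(✓)  011010(✓)  011101  011110(✓)  101000(✓)  110110(✓)  111011(✓)  111100  111111(✓)
size-2^1 implicants → -01000  -10110  0-0001  000-01  0001-1  01-110  01000-  011-10  111-11
Unchecked terms (primes): -01000, -10110, 0-0001, 000-01, 000010, 0001-1, 01-110, 01000-, 011-10, 011101, 111-11, 111100
Minterm coverage:
  m2 ⊆ 000010 [E]
  m5 ⊆ 000-01,0001-1
  m7 ⊆ 0001-1 [E]
  m8 ⊆ -01000 [E]
  m16 ⊆ 01000- [E]
  m17 ⊆ 0-0001,01000-
  m22 ⊆ -10110,01-110
  m26 ⊆ 011-10 [E]
  m29 ⊆ 011101 [E]
  m30 ⊆ 01-110,011-10
  m40 ⊆ -01000 [E]
  m54 ⊆ -10110 [E]
  m59 ⊆ 111-11 [E]
  m60 ⊆ 111100 [E]
  m63 ⊆ 111-11 [E]
E = {-01000, -10110, 000010, 0001-1, 01000-, 011-10, 011101, 111-11, 111100}

9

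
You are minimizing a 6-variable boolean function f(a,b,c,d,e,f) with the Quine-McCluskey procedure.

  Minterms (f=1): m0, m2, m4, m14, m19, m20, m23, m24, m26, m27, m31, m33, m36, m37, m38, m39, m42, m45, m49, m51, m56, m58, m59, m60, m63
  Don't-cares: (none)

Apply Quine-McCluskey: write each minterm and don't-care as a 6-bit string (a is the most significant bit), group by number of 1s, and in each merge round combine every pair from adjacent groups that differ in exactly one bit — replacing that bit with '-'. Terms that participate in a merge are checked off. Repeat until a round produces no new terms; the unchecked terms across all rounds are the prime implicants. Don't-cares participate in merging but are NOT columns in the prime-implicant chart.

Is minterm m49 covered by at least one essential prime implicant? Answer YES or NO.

NO

size-2^0 implicants → 000000(✓)  000010(✓)  000100(✓)  001110  010011(✓)  010100(✓)  010111(✓)  011000(✓)  011010(✓)  011011(✓)  011111(✓)  100001(✓)  100100(✓)  100101(✓)  100110(✓)  100111(✓)  101010(✓)  101101(✓)  110001(✓)  110011(✓)  111000(✓)  111010(✓)  111011(✓)  111100(✓)  111111(✓)
size-2^1 implicants → -00100  -10011(✓)  -11000(✓)  -11010(✓)  -11011(✓)  -11111(✓)  0-0100  000-00  0000-0  01-011(✓)  01-111(✓)  010-11(✓)  011-11(✓)  0110-0(✓)  01101-(✓)  1-0001  1-1010  10-101  100-01  1001-0(✓)  1001-1(✓)  10010-(✓)  10011-(✓)  11-011(✓)  1100-1  111-00  111-11(✓)  1110-0(✓)  11101-(✓)
size-2^2 implicants → -1-011  -11-11  -110-0  -1101-  01--11  1001--
Unchecked terms (primes): -00100, -1-011, -11-11, -110-0, -1101-, 0-0100, 000-00, 0000-0, 001110, 01--11, 1-0001, 1-1010, 10-101, 100-01, 1001--, 1100-1, 111-00
Minterm coverage:
  m0 ⊆ 000-00,0000-0
  m2 ⊆ 0000-0 [E]
  m4 ⊆ -00100,0-0100,000-00
  m14 ⊆ 001110 [E]
  m19 ⊆ -1-011,01--11
  m20 ⊆ 0-0100 [E]
  m23 ⊆ 01--11 [E]
  m24 ⊆ -110-0 [E]
  m26 ⊆ -110-0,-1101-
  m27 ⊆ -1-011,-11-11,-1101-,01--11
  m31 ⊆ -11-11,01--11
  m33 ⊆ 1-0001,100-01
  m36 ⊆ -00100,1001--
  m37 ⊆ 10-101,100-01,1001--
  m38 ⊆ 1001-- [E]
  m39 ⊆ 1001-- [E]
  m42 ⊆ 1-1010 [E]
  m45 ⊆ 10-101 [E]
  m49 ⊆ 1-0001,1100-1
  m51 ⊆ -1-011,1100-1
  m56 ⊆ -110-0,111-00
  m58 ⊆ -110-0,-1101-,1-1010
  m59 ⊆ -1-011,-11-11,-1101-
  m60 ⊆ 111-00 [E]
  m63 ⊆ -11-11 [E]
E = {-11-11, -110-0, 0-0100, 0000-0, 001110, 01--11, 1-1010, 10-101, 1001--, 111-00}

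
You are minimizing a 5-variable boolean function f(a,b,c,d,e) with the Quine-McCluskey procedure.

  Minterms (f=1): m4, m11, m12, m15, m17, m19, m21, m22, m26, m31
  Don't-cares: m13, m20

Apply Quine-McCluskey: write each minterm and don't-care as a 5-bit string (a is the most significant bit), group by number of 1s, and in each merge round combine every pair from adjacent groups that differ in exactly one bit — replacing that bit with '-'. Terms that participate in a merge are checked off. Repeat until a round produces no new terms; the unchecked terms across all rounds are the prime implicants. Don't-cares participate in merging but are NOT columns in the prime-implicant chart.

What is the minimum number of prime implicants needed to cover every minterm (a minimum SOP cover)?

7

[col 0] 00100*, 01011*, 01100*, 01101*, 01111*, 10001*, 10011*, 10100*, 10101*, 10110*, 11010, 11111*
[col 1] -0100, -1111, 0-100, 01-11, 011-1, 0110-, 10-01, 100-1, 101-0, 1010-
Prime implicants: -0100, -1111, 0-100, 01-11, 011-1, 0110-, 10-01, 100-1, 101-0, 1010-, 11010
PI chart (minterm → PIs covering it):
  4 | -0100,0-100
  11 | 01-11  (sole → essential)
  12 | 0-100,0110-
  15 | -1111,01-11,011-1
  17 | 10-01,100-1
  19 | 100-1  (sole → essential)
  21 | 10-01,1010-
  22 | 101-0  (sole → essential)
  26 | 11010  (sole → essential)
  31 | -1111  (sole → essential)
Essential prime implicants: -1111, 01-11, 100-1, 101-0, 11010
Petrick residual → 0-100, 10-01
Minimum SOP uses 7 PIs: bcde + a'cd'e' + a'bde + ab'd'e + ab'c'e + ab'ce' + abc'de'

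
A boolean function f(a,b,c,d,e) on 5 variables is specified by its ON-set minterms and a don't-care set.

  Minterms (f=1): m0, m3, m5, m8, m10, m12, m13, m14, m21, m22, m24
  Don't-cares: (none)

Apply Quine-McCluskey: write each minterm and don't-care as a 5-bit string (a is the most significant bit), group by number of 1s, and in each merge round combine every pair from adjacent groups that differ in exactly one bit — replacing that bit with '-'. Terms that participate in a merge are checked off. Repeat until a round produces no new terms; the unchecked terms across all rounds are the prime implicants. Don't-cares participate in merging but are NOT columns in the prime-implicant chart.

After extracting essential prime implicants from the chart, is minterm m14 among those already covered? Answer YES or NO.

Round 0: 00000✓ 00011 00101✓ 01000✓ 01010✓ 01100✓ 01101✓ 01110✓ 10101✓ 10110 11000✓
Round 1: -0101 -1000 0-000 0-101 01-00✓ 01-10✓ 010-0✓ 011-0✓ 0110-
Round 2: 01--0
PIs = {-0101, -1000, 0-000, 0-101, 00011, 01--0, 0110-, 10110}
Coverage chart:
  m0: 0-000 ←essential
  m3: 00011 ←essential
  m5: -0101,0-101
  m8: -1000,0-000,01--0
  m10: 01--0 ←essential
  m12: 01--0,0110-
  m13: 0-101,0110-
  m14: 01--0 ←essential
  m21: -0101 ←essential
  m22: 10110 ←essential
  m24: -1000 ←essential
Essential: -0101, -1000, 0-000, 00011, 01--0, 10110

YES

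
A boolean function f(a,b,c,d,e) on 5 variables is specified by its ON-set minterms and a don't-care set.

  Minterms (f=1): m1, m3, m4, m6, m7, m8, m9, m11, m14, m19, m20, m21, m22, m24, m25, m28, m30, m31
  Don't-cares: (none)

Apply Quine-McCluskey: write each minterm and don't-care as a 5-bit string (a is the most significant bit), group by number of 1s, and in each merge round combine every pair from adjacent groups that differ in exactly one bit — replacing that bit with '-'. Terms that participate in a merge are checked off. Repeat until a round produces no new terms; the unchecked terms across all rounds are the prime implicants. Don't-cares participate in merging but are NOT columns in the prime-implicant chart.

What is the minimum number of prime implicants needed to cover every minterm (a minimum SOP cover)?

9

size-2^0 implicants → 00001(✓)  00011(✓)  00100(✓)  00110(✓)  00111(✓)  01000(✓)  01001(✓)  01011(✓)  01110(✓)  10011(✓)  10100(✓)  10101(✓)  10110(✓)  11000(✓)  11001(✓)  11100(✓)  11110(✓)  11111(✓)
size-2^1 implicants → -0011  -0100(✓)  -0110(✓)  -1000(✓)  -1001(✓)  -1110(✓)  0-001(✓)  0-011(✓)  0-110(✓)  00-11  000-1(✓)  001-0(✓)  0011-  010-1(✓)  0100-(✓)  1-100(✓)  1-110(✓)  101-0(✓)  1010-  11-00  1100-(✓)  111-0(✓)  1111-
size-2^2 implicants → --110  -01-0  -100-  0-0-1  1-1-0
Unchecked terms (primes): --110, -0011, -01-0, -100-, 0-0-1, 00-11, 0011-, 1-1-0, 1010-, 11-00, 1111-
Minterm coverage:
  m1 ⊆ 0-0-1 [E]
  m3 ⊆ -0011,0-0-1,00-11
  m4 ⊆ -01-0 [E]
  m6 ⊆ --110,-01-0,0011-
  m7 ⊆ 00-11,0011-
  m8 ⊆ -100- [E]
  m9 ⊆ -100-,0-0-1
  m11 ⊆ 0-0-1 [E]
  m14 ⊆ --110 [E]
  m19 ⊆ -0011 [E]
  m20 ⊆ -01-0,1-1-0,1010-
  m21 ⊆ 1010- [E]
  m22 ⊆ --110,-01-0,1-1-0
  m24 ⊆ -100-,11-00
  m25 ⊆ -100- [E]
  m28 ⊆ 1-1-0,11-00
  m30 ⊆ --110,1-1-0,1111-
  m31 ⊆ 1111- [E]
E = {--110, -0011, -01-0, -100-, 0-0-1, 1010-, 1111-}
Petrick residual → 00-11, 1-1-0
Cover = cde' + b'c'de + b'ce' + bc'd' + a'c'e + a'b'de + ace' + ab'cd' + abcd  |cover|=9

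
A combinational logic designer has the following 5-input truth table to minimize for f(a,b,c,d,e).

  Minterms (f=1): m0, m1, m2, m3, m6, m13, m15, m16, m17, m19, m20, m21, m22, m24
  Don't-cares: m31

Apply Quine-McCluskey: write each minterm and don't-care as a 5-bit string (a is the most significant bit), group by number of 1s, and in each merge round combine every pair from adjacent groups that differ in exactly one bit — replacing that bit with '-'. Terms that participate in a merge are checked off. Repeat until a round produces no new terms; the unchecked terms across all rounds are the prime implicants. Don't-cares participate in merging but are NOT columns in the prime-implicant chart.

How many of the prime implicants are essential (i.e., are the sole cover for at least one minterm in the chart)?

Round 0: 00000✓ 00001✓ 00010✓ 00011✓ 00110✓ 01101✓ 01111✓ 10000✓ 10001✓ 10011✓ 10100✓ 10101✓ 10110✓ 11000✓ 11111✓
Round 1: -0000✓ -0001✓ -0011✓ -0110 -1111 00-10 000-0✓ 000-1✓ 0000-✓ 0001-✓ 011-1 1-000 10-00✓ 10-01✓ 100-1✓ 1000-✓ 101-0 1010-✓
Round 2: -00-1 -000- 000-- 10-0-
PIs = {-00-1, -000-, -0110, -1111, 00-10, 000--, 011-1, 1-000, 10-0-, 101-0}
Coverage chart:
  m0: -000-,000--
  m1: -00-1,-000-,000--
  m2: 00-10,000--
  m3: -00-1,000--
  m6: -0110,00-10
  m13: 011-1 ←essential
  m15: -1111,011-1
  m16: -000-,1-000,10-0-
  m17: -00-1,-000-,10-0-
  m19: -00-1 ←essential
  m20: 10-0-,101-0
  m21: 10-0- ←essential
  m22: -0110,101-0
  m24: 1-000 ←essential
Essential: -00-1, 011-1, 1-000, 10-0-

4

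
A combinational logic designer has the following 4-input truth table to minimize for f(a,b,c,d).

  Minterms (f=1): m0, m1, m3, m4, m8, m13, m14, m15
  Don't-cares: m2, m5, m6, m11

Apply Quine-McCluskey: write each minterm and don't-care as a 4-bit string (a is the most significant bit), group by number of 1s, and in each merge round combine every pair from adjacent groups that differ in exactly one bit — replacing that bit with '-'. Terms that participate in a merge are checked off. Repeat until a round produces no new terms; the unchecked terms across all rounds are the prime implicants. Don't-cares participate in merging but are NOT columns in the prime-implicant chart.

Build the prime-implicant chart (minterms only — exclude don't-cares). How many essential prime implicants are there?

1

size-2^0 implicants → 0000(✓)  0001(✓)  0010(✓)  0011(✓)  0100(✓)  0101(✓)  0110(✓)  1000(✓)  1011(✓)  1101(✓)  1110(✓)  1111(✓)
size-2^1 implicants → -000  -011  -101  -110  0-00(✓)  0-01(✓)  0-10(✓)  00-0(✓)  00-1(✓)  000-(✓)  001-(✓)  01-0(✓)  010-(✓)  1-11  11-1  111-
size-2^2 implicants → 0--0  0-0-  00--
Unchecked terms (primes): -000, -011, -101, -110, 0--0, 0-0-, 00--, 1-11, 11-1, 111-
Minterm coverage:
  m0 ⊆ -000,0--0,0-0-,00--
  m1 ⊆ 0-0-,00--
  m3 ⊆ -011,00--
  m4 ⊆ 0--0,0-0-
  m8 ⊆ -000 [E]
  m13 ⊆ -101,11-1
  m14 ⊆ -110,111-
  m15 ⊆ 1-11,11-1,111-
E = {-000}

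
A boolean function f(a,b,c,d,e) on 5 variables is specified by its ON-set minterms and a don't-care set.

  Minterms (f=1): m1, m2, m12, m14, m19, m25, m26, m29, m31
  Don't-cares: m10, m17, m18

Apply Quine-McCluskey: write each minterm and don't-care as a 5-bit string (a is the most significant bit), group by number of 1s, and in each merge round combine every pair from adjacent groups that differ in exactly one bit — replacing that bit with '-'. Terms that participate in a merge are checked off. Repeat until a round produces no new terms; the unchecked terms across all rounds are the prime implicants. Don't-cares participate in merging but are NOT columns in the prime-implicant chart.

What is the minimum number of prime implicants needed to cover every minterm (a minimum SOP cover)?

Round 0: 00001✓ 00010✓ 01010✓ 01100✓ 01110✓ 10001✓ 10010✓ 10011✓ 11001✓ 11010✓ 11101✓ 11111✓
Round 1: -0001 -0010✓ -1010✓ 0-010✓ 01-10 011-0 1-001 1-010✓ 100-1 1001- 11-01 111-1
Round 2: --010
PIs = {--010, -0001, 01-10, 011-0, 1-001, 100-1, 1001-, 11-01, 111-1}
Coverage chart:
  m1: -0001 ←essential
  m2: --010 ←essential
  m12: 011-0 ←essential
  m14: 01-10,011-0
  m19: 100-1,1001-
  m25: 1-001,11-01
  m26: --010 ←essential
  m29: 11-01,111-1
  m31: 111-1 ←essential
Essential: --010, -0001, 011-0, 111-1
Petrick residual → 1-001, 100-1
Min cover (6 terms): c'de' + b'c'd'e + a'bce' + ac'd'e + ab'c'e + abce

6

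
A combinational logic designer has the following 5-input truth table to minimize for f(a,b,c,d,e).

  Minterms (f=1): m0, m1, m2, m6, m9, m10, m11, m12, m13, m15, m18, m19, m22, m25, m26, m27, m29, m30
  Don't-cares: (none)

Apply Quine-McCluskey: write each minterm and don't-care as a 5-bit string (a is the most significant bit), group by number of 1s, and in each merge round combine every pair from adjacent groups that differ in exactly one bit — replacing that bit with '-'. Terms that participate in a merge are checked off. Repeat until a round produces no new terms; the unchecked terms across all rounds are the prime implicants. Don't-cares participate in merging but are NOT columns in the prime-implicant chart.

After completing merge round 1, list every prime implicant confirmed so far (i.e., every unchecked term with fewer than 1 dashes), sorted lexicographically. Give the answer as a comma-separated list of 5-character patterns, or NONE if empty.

[col 0] 00000*, 00001*, 00010*, 00110*, 01001*, 01010*, 01011*, 01100*, 01101*, 01111*, 10010*, 10011*, 10110*, 11001*, 11010*, 11011*, 11101*, 11110*
[col 1] -0010*, -0110*, -1001*, -1010*, -1011*, -1101*, 0-001, 0-010*, 00-10*, 000-0, 0000-, 01-01*, 01-11*, 010-1*, 0101-*, 011-1*, 0110-, 1-010*, 1-011*, 1-110*, 10-10*, 1001-*, 11-01*, 11-10*, 110-1*, 1101-*
[col 2] --010, -0-10, -1-01, -10-1, -101-, 01--1, 1--10, 1-01-
Prime implicants: --010, -0-10, -1-01, -10-1, -101-, 0-001, 000-0, 0000-, 01--1, 0110-, 1--10, 1-01-

NONE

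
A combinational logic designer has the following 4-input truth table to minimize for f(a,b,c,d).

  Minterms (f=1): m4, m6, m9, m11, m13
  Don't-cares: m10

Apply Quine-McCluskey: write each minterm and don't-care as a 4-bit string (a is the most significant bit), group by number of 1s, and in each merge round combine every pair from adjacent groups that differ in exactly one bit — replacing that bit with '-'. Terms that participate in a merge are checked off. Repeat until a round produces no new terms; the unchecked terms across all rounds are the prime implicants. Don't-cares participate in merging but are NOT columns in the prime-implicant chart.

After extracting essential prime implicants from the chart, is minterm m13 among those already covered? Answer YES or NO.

YES

Round 0: 0100✓ 0110✓ 1001✓ 1010✓ 1011✓ 1101✓
Round 1: 01-0 1-01 10-1 101-
PIs = {01-0, 1-01, 10-1, 101-}
Coverage chart:
  m4: 01-0 ←essential
  m6: 01-0 ←essential
  m9: 1-01,10-1
  m11: 10-1,101-
  m13: 1-01 ←essential
Essential: 01-0, 1-01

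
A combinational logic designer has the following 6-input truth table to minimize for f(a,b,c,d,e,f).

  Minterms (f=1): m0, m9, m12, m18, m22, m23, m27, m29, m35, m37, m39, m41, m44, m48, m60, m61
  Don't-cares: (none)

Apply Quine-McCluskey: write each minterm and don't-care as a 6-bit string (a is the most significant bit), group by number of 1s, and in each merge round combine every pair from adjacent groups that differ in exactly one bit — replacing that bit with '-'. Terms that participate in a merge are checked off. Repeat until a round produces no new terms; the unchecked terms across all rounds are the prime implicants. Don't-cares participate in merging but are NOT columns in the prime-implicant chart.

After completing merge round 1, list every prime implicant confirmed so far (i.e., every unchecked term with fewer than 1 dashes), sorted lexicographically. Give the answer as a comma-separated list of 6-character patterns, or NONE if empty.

[col 0] 000000, 001001*, 001100*, 010010*, 010110*, 010111*, 011011, 011101*, 100011*, 100101*, 100111*, 101001*, 101100*, 110000, 111100*, 111101*
[col 1] -01001, -01100, -11101, 010-10, 01011-, 1-1100, 100-11, 1001-1, 11110-
Prime implicants: -01001, -01100, -11101, 000000, 010-10, 01011-, 011011, 1-1100, 100-11, 1001-1, 110000, 11110-

000000, 011011, 110000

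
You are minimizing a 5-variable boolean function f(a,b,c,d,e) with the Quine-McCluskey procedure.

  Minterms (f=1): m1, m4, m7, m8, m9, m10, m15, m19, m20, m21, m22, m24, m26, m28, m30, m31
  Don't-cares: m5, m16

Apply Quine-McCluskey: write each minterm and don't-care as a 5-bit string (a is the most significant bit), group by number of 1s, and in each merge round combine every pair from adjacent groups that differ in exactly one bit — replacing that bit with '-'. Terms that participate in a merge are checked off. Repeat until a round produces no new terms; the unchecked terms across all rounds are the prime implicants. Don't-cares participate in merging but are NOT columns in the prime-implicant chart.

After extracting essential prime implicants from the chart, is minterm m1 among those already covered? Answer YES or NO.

NO

size-2^0 implicants → 00001(✓)  00100(✓)  00101(✓)  00111(✓)  01000(✓)  01001(✓)  01010(✓)  01111(✓)  10000(✓)  10011  10100(✓)  10101(✓)  10110(✓)  11000(✓)  11010(✓)  11100(✓)  11110(✓)  11111(✓)
size-2^1 implicants → -0100(✓)  -0101(✓)  -1000(✓)  -1010(✓)  -1111  0-001  0-111  00-01  001-1  0010-(✓)  010-0(✓)  0100-  1-000(✓)  1-100(✓)  1-110(✓)  10-00(✓)  101-0(✓)  1010-(✓)  11-00(✓)  11-10(✓)  110-0(✓)  111-0(✓)  1111-
size-2^2 implicants → -010-  -10-0  1--00  1-1-0  11--0
Unchecked terms (primes): -010-, -10-0, -1111, 0-001, 0-111, 00-01, 001-1, 0100-, 1--00, 1-1-0, 10011, 11--0, 1111-
Minterm coverage:
  m1 ⊆ 0-001,00-01
  m4 ⊆ -010- [E]
  m7 ⊆ 0-111,001-1
  m8 ⊆ -10-0,0100-
  m9 ⊆ 0-001,0100-
  m10 ⊆ -10-0 [E]
  m15 ⊆ -1111,0-111
  m19 ⊆ 10011 [E]
  m20 ⊆ -010-,1--00,1-1-0
  m21 ⊆ -010- [E]
  m22 ⊆ 1-1-0 [E]
  m24 ⊆ -10-0,1--00,11--0
  m26 ⊆ -10-0,11--0
  m28 ⊆ 1--00,1-1-0,11--0
  m30 ⊆ 1-1-0,11--0,1111-
  m31 ⊆ -1111,1111-
E = {-010-, -10-0, 1-1-0, 10011}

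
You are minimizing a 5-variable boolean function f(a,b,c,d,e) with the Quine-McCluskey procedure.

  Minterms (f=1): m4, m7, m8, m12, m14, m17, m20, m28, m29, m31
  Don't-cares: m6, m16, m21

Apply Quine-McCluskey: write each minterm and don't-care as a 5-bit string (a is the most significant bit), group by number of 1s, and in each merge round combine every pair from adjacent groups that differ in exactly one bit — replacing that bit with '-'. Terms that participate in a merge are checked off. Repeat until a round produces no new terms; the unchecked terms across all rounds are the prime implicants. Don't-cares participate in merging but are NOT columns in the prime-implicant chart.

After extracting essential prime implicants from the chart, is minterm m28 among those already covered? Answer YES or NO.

Round 0: 00100✓ 00110✓ 00111✓ 01000✓ 01100✓ 01110✓ 10000✓ 10001✓ 10100✓ 10101✓ 11100✓ 11101✓ 11111✓
Round 1: -0100✓ -1100✓ 0-100✓ 0-110✓ 001-0✓ 0011- 01-00 011-0✓ 1-100✓ 1-101✓ 10-00✓ 10-01✓ 1000-✓ 1010-✓ 111-1 1110-✓
Round 2: --100 0-1-0 1-10- 10-0-
PIs = {--100, 0-1-0, 0011-, 01-00, 1-10-, 10-0-, 111-1}
Coverage chart:
  m4: --100,0-1-0
  m7: 0011- ←essential
  m8: 01-00 ←essential
  m12: --100,0-1-0,01-00
  m14: 0-1-0 ←essential
  m17: 10-0- ←essential
  m20: --100,1-10-,10-0-
  m28: --100,1-10-
  m29: 1-10-,111-1
  m31: 111-1 ←essential
Essential: 0-1-0, 0011-, 01-00, 10-0-, 111-1

NO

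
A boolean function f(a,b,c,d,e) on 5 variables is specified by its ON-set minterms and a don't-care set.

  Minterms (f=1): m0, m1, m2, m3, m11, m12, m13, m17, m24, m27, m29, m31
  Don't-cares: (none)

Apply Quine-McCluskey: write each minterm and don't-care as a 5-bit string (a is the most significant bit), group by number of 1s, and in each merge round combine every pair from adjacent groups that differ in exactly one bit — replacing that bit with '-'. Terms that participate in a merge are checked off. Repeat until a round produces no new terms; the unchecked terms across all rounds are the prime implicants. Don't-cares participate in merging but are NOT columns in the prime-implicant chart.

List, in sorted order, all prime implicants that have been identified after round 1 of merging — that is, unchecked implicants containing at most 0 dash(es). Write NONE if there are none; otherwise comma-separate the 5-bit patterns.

11000

size-2^0 implicants → 00000(✓)  00001(✓)  00010(✓)  00011(✓)  01011(✓)  01100(✓)  01101(✓)  10001(✓)  11000  11011(✓)  11101(✓)  11111(✓)
size-2^1 implicants → -0001  -1011  -1101  0-011  000-0(✓)  000-1(✓)  0000-(✓)  0001-(✓)  0110-  11-11  111-1
size-2^2 implicants → 000--
Unchecked terms (primes): -0001, -1011, -1101, 0-011, 000--, 0110-, 11-11, 11000, 111-1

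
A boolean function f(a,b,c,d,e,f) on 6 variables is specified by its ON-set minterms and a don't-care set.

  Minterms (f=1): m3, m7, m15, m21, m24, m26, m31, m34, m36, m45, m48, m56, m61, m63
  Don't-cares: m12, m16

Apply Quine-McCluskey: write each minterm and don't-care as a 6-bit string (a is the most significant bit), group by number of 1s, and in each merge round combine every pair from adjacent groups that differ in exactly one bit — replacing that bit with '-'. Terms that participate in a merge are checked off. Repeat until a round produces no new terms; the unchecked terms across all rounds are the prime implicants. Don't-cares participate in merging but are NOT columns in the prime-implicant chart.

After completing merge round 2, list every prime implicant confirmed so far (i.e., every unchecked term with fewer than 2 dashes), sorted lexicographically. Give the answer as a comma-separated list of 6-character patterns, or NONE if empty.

-11111, 0-1111, 00-111, 000-11, 001100, 010101, 0110-0, 1-1101, 100010, 100100, 1111-1

Round 0: 000011✓ 000111✓ 001100 001111✓ 010000✓ 010101 011000✓ 011010✓ 011111✓ 100010 100100 101101✓ 110000✓ 111000✓ 111101✓ 111111✓
Round 1: -10000✓ -11000✓ -11111 0-1111 00-111 000-11 01-000✓ 0110-0 1-1101 11-000✓ 1111-1
Round 2: -1-000
PIs = {-1-000, -11111, 0-1111, 00-111, 000-11, 001100, 010101, 0110-0, 1-1101, 100010, 100100, 1111-1}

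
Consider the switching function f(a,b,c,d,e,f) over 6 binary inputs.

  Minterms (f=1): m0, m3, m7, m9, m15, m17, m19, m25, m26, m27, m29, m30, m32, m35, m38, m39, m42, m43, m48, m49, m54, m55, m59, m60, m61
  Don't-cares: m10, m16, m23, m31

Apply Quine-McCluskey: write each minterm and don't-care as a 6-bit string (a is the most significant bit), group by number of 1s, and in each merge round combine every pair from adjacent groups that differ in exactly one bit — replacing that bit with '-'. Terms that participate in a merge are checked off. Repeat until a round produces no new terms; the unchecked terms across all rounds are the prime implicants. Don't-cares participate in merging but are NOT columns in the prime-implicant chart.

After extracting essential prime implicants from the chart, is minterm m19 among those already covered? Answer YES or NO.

size-2^0 implicants → 000000(✓)  000011(✓)  000111(✓)  001001(✓)  001010(✓)  001111(✓)  010000(✓)  010001(✓)  010011(✓)  010111(✓)  011001(✓)  011010(✓)  011011(✓)  011101(✓)  011110(✓)  011111(✓)  100000(✓)  100011(✓)  100110(✓)  100111(✓)  101010(✓)  101011(✓)  110000(✓)  110001(✓)  110110(✓)  110111(✓)  111011(✓)  111100(✓)  111101(✓)
size-2^1 implicants → -00000(✓)  -00011(✓)  -00111(✓)  -01010  -10000(✓)  -10001(✓)  -10111(✓)  -11011  -11101  0-0000(✓)  0-0011(✓)  0-0111(✓)  0-1001  0-1010  0-1111(✓)  00-111(✓)  000-11(✓)  01-001(✓)  01-011(✓)  01-111(✓)  010-11(✓)  0100-1(✓)  01000-(✓)  011-01(✓)  011-10(✓)  011-11(✓)  0110-1(✓)  01101-(✓)  0111-1(✓)  01111-(✓)  1-0000(✓)  1-0110(✓)  1-0111(✓)  1-1011  10-011  100-11(✓)  10011-(✓)  10101-  11000-(✓)  11011-(✓)  11110-
size-2^2 implicants → --0000  --0111  -00-11  -1000-  0--111  0-0-11  01--11  01-0-1  011--1  011-1-  1-011-
Unchecked terms (primes): --0000, --0111, -00-11, -01010, -1000-, -11011, -11101, 0--111, 0-0-11, 0-1001, 0-1010, 01--11, 01-0-1, 011--1, 011-1-, 1-011-, 1-1011, 10-011, 10101-, 11110-
Minterm coverage:
  m0 ⊆ --0000 [E]
  m3 ⊆ -00-11,0-0-11
  m7 ⊆ --0111,-00-11,0--111,0-0-11
  m9 ⊆ 0-1001 [E]
  m15 ⊆ 0--111 [E]
  m17 ⊆ -1000-,01-0-1
  m19 ⊆ 0-0-11,01--11,01-0-1
  m25 ⊆ 0-1001,01-0-1,011--1
  m26 ⊆ 0-1010,011-1-
  m27 ⊆ -11011,01--11,01-0-1,011--1,011-1-
  m29 ⊆ -11101,011--1
  m30 ⊆ 011-1- [E]
  m32 ⊆ --0000 [E]
  m35 ⊆ -00-11,10-011
  m38 ⊆ 1-011- [E]
  m39 ⊆ --0111,-00-11,1-011-
  m42 ⊆ -01010,10101-
  m43 ⊆ 1-1011,10-011,10101-
  m48 ⊆ --0000,-1000-
  m49 ⊆ -1000- [E]
  m54 ⊆ 1-011- [E]
  m55 ⊆ --0111,1-011-
  m59 ⊆ -11011,1-1011
  m60 ⊆ 11110- [E]
  m61 ⊆ -11101,11110-
E = {--0000, -1000-, 0--111, 0-1001, 011-1-, 1-011-, 11110-}

NO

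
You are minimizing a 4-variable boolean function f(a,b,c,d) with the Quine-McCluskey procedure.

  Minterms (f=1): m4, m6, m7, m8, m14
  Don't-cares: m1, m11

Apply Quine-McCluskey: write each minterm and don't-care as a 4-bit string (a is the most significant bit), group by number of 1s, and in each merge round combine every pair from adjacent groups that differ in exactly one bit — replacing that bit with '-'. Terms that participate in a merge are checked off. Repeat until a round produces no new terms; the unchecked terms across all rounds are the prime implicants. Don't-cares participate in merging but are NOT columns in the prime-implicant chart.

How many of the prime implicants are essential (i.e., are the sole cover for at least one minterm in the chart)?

Round 0: 0001 0100✓ 0110✓ 0111✓ 1000 1011 1110✓
Round 1: -110 01-0 011-
PIs = {-110, 0001, 01-0, 011-, 1000, 1011}
Coverage chart:
  m4: 01-0 ←essential
  m6: -110,01-0,011-
  m7: 011- ←essential
  m8: 1000 ←essential
  m14: -110 ←essential
Essential: -110, 01-0, 011-, 1000

4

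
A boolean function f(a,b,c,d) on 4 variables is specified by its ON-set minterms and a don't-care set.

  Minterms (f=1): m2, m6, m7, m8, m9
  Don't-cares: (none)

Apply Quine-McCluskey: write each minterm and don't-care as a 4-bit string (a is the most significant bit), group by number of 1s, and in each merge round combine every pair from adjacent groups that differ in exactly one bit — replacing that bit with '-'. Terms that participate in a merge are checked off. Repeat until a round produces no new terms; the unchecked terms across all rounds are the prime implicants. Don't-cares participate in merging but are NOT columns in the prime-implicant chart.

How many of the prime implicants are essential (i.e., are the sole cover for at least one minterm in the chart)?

3

Round 0: 0010✓ 0110✓ 0111✓ 1000✓ 1001✓
Round 1: 0-10 011- 100-
PIs = {0-10, 011-, 100-}
Coverage chart:
  m2: 0-10 ←essential
  m6: 0-10,011-
  m7: 011- ←essential
  m8: 100- ←essential
  m9: 100- ←essential
Essential: 0-10, 011-, 100-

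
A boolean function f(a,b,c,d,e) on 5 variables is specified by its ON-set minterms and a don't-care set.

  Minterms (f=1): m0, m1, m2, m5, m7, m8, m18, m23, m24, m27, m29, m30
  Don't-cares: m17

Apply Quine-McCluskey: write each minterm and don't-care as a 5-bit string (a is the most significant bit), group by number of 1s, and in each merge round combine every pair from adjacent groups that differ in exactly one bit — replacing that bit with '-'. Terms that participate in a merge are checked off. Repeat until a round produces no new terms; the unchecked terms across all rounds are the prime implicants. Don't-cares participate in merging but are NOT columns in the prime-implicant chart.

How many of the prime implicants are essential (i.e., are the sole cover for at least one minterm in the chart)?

6

Round 0: 00000✓ 00001✓ 00010✓ 00101✓ 00111✓ 01000✓ 10001✓ 10010✓ 10111✓ 11000✓ 11011 11101 11110
Round 1: -0001 -0010 -0111 -1000 0-000 00-01 000-0 0000- 001-1
PIs = {-0001, -0010, -0111, -1000, 0-000, 00-01, 000-0, 0000-, 001-1, 11011, 11101, 11110}
Coverage chart:
  m0: 0-000,000-0,0000-
  m1: -0001,00-01,0000-
  m2: -0010,000-0
  m5: 00-01,001-1
  m7: -0111,001-1
  m8: -1000,0-000
  m18: -0010 ←essential
  m23: -0111 ←essential
  m24: -1000 ←essential
  m27: 11011 ←essential
  m29: 11101 ←essential
  m30: 11110 ←essential
Essential: -0010, -0111, -1000, 11011, 11101, 11110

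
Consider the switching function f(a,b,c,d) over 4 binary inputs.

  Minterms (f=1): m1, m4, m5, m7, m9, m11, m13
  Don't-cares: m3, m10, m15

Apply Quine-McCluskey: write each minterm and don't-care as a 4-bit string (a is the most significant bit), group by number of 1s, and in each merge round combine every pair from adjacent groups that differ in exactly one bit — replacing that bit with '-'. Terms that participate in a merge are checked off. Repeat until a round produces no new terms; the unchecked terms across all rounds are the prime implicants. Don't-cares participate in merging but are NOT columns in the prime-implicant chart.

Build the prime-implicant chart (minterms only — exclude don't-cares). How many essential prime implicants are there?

Round 0: 0001✓ 0011✓ 0100✓ 0101✓ 0111✓ 1001✓ 1010✓ 1011✓ 1101✓ 1111✓
Round 1: -001✓ -011✓ -101✓ -111✓ 0-01✓ 0-11✓ 00-1✓ 01-1✓ 010- 1-01✓ 1-11✓ 10-1✓ 101- 11-1✓
Round 2: --01✓ --11✓ -0-1✓ -1-1✓ 0--1✓ 1--1✓
Round 3: ---1
PIs = {---1, 010-, 101-}
Coverage chart:
  m1: ---1 ←essential
  m4: 010- ←essential
  m5: ---1,010-
  m7: ---1 ←essential
  m9: ---1 ←essential
  m11: ---1,101-
  m13: ---1 ←essential
Essential: ---1, 010-

2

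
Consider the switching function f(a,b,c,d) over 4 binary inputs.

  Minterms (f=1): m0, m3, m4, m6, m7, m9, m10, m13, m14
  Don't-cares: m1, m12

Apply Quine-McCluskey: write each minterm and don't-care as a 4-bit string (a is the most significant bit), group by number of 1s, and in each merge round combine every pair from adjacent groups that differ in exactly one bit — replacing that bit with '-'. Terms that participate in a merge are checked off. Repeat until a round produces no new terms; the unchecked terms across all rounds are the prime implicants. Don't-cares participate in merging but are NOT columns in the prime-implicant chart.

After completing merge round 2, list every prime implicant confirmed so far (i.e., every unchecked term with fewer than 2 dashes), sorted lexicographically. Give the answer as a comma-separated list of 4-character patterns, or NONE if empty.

[col 0] 0000*, 0001*, 0011*, 0100*, 0110*, 0111*, 1001*, 1010*, 1100*, 1101*, 1110*
[col 1] -001, -100*, -110*, 0-00, 0-11, 00-1, 000-, 01-0*, 011-, 1-01, 1-10, 11-0*, 110-
[col 2] -1-0
Prime implicants: -001, -1-0, 0-00, 0-11, 00-1, 000-, 011-, 1-01, 1-10, 110-

-001, 0-00, 0-11, 00-1, 000-, 011-, 1-01, 1-10, 110-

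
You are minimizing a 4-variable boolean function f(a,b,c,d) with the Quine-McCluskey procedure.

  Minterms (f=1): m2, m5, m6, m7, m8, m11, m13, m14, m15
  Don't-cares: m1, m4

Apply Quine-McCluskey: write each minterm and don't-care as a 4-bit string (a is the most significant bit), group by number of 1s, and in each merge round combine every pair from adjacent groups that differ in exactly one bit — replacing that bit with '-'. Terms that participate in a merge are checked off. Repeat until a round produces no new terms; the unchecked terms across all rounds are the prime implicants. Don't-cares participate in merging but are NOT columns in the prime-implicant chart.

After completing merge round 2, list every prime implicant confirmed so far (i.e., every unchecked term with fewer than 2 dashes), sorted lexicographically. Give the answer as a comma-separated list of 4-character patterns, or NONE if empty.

Round 0: 0001✓ 0010✓ 0100✓ 0101✓ 0110✓ 0111✓ 1000 1011✓ 1101✓ 1110✓ 1111✓
Round 1: -101✓ -110✓ -111✓ 0-01 0-10 01-0✓ 01-1✓ 010-✓ 011-✓ 1-11 11-1✓ 111-✓
Round 2: -1-1 -11- 01--
PIs = {-1-1, -11-, 0-01, 0-10, 01--, 1-11, 1000}

0-01, 0-10, 1-11, 1000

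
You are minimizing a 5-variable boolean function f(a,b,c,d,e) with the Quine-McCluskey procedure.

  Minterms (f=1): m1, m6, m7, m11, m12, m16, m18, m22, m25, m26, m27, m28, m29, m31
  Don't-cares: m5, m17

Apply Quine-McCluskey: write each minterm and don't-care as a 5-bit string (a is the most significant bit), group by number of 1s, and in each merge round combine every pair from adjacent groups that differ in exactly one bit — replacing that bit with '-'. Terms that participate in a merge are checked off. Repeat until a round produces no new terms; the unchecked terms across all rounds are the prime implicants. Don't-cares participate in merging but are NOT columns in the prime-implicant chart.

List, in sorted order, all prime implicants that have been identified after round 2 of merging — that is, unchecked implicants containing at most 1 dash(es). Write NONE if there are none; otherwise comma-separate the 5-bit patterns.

size-2^0 implicants → 00001(✓)  00101(✓)  00110(✓)  00111(✓)  01011(✓)  01100(✓)  10000(✓)  10001(✓)  10010(✓)  10110(✓)  11001(✓)  11010(✓)  11011(✓)  11100(✓)  11101(✓)  11111(✓)
size-2^1 implicants → -0001  -0110  -1011  -1100  00-01  001-1  0011-  1-001  1-010  10-10  100-0  1000-  11-01(✓)  11-11(✓)  110-1(✓)  1101-  111-1(✓)  1110-
size-2^2 implicants → 11--1
Unchecked terms (primes): -0001, -0110, -1011, -1100, 00-01, 001-1, 0011-, 1-001, 1-010, 10-10, 100-0, 1000-, 11--1, 1101-, 1110-

-0001, -0110, -1011, -1100, 00-01, 001-1, 0011-, 1-001, 1-010, 10-10, 100-0, 1000-, 1101-, 1110-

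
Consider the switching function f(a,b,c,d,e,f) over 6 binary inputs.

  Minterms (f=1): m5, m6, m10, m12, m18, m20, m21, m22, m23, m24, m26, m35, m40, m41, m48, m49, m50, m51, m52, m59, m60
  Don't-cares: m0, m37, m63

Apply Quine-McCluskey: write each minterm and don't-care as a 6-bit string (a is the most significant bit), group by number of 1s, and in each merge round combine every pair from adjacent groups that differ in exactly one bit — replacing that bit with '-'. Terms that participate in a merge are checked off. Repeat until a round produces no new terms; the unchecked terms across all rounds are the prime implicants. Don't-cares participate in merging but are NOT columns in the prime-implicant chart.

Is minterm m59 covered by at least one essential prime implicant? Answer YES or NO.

NO

Round 0: 000000 000101✓ 000110✓ 001010✓ 001100 010010✓ 010100✓ 010101✓ 010110✓ 010111✓ 011000✓ 011010✓ 100011✓ 100101✓ 101000✓ 101001✓ 110000✓ 110001✓ 110010✓ 110011✓ 110100✓ 111011✓ 111100✓ 111111✓
Round 1: -00101 -10010 -10100 0-0101 0-0110 0-1010 01-010 010-10 0101-0✓ 0101-1✓ 01010-✓ 01011-✓ 0110-0 1-0011 10100- 11-011 11-100 110-00 1100-0✓ 1100-1✓ 11000-✓ 11001-✓ 111-11
Round 2: 0101-- 1100--
PIs = {-00101, -10010, -10100, 0-0101, 0-0110, 0-1010, 000000, 001100, 01-010, 010-10, 0101--, 0110-0, 1-0011, 10100-, 11-011, 11-100, 110-00, 1100--, 111-11}
Coverage chart:
  m5: -00101,0-0101
  m6: 0-0110 ←essential
  m10: 0-1010 ←essential
  m12: 001100 ←essential
  m18: -10010,01-010,010-10
  m20: -10100,0101--
  m21: 0-0101,0101--
  m22: 0-0110,010-10,0101--
  m23: 0101-- ←essential
  m24: 0110-0 ←essential
  m26: 0-1010,01-010,0110-0
  m35: 1-0011 ←essential
  m40: 10100- ←essential
  m41: 10100- ←essential
  m48: 110-00,1100--
  m49: 1100-- ←essential
  m50: -10010,1100--
  m51: 1-0011,11-011,1100--
  m52: -10100,11-100,110-00
  m59: 11-011,111-11
  m60: 11-100 ←essential
Essential: 0-0110, 0-1010, 001100, 0101--, 0110-0, 1-0011, 10100-, 11-100, 1100--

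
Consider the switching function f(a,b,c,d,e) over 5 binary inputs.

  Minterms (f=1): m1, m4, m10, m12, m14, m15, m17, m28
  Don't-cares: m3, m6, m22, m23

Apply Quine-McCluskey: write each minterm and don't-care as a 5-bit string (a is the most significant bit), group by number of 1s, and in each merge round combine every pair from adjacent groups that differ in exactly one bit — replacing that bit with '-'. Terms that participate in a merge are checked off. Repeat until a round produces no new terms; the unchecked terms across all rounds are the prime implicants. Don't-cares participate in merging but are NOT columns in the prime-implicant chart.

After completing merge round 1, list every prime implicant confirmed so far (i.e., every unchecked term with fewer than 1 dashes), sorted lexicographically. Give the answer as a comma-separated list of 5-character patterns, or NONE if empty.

Round 0: 00001✓ 00011✓ 00100✓ 00110✓ 01010✓ 01100✓ 01110✓ 01111✓ 10001✓ 10110✓ 10111✓ 11100✓
Round 1: -0001 -0110 -1100 0-100✓ 0-110✓ 000-1 001-0✓ 01-10 011-0✓ 0111- 1011-
Round 2: 0-1-0
PIs = {-0001, -0110, -1100, 0-1-0, 000-1, 01-10, 0111-, 1011-}

NONE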